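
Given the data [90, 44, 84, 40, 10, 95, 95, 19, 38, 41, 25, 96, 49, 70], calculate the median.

46.5

Step 1: Sort the data in ascending order: [10, 19, 25, 38, 40, 41, 44, 49, 70, 84, 90, 95, 95, 96]
Step 2: The number of values is n = 14.
Step 3: Since n is even, the median is the average of positions 7 and 8:
  Median = (44 + 49) / 2 = 46.5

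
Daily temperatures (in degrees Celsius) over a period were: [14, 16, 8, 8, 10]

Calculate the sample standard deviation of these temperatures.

3.6332

Step 1: Compute the mean: 11.2
Step 2: Sum of squared deviations from the mean: 52.8
Step 3: Sample variance = 52.8 / 4 = 13.2
Step 4: Standard deviation = sqrt(13.2) = 3.6332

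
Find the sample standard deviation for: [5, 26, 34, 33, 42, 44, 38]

13.2252

Step 1: Compute the mean: 31.7143
Step 2: Sum of squared deviations from the mean: 1049.4286
Step 3: Sample variance = 1049.4286 / 6 = 174.9048
Step 4: Standard deviation = sqrt(174.9048) = 13.2252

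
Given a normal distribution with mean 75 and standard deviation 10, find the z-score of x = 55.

-2

Step 1: Recall the z-score formula: z = (x - mu) / sigma
Step 2: Substitute values: z = (55 - 75) / 10
Step 3: z = -20 / 10 = -2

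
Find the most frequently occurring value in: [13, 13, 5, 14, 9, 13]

13

Step 1: Count the frequency of each value:
  5: appears 1 time(s)
  9: appears 1 time(s)
  13: appears 3 time(s)
  14: appears 1 time(s)
Step 2: The value 13 appears most frequently (3 times).
Step 3: Mode = 13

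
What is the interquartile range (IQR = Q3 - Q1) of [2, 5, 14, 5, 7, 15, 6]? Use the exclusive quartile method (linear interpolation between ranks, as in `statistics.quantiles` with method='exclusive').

9

Step 1: Sort the data: [2, 5, 5, 6, 7, 14, 15]
Step 2: n = 7
Step 3: Using the exclusive quartile method:
  Q1 = 5
  Q2 (median) = 6
  Q3 = 14
  IQR = Q3 - Q1 = 14 - 5 = 9
Step 4: IQR = 9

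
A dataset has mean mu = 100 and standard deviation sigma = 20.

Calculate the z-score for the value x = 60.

-2

Step 1: Recall the z-score formula: z = (x - mu) / sigma
Step 2: Substitute values: z = (60 - 100) / 20
Step 3: z = -40 / 20 = -2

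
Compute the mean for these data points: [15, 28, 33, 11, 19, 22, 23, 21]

21.5

Step 1: Sum all values: 15 + 28 + 33 + 11 + 19 + 22 + 23 + 21 = 172
Step 2: Count the number of values: n = 8
Step 3: Mean = sum / n = 172 / 8 = 21.5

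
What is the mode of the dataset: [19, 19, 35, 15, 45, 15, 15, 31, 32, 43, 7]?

15

Step 1: Count the frequency of each value:
  7: appears 1 time(s)
  15: appears 3 time(s)
  19: appears 2 time(s)
  31: appears 1 time(s)
  32: appears 1 time(s)
  35: appears 1 time(s)
  43: appears 1 time(s)
  45: appears 1 time(s)
Step 2: The value 15 appears most frequently (3 times).
Step 3: Mode = 15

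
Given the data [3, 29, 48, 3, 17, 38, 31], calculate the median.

29

Step 1: Sort the data in ascending order: [3, 3, 17, 29, 31, 38, 48]
Step 2: The number of values is n = 7.
Step 3: Since n is odd, the median is the middle value at position 4: 29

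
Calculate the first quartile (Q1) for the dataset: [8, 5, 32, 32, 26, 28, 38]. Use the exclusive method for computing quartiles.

8

Step 1: Sort the data: [5, 8, 26, 28, 32, 32, 38]
Step 2: n = 7
Step 3: Using the exclusive quartile method:
  Q1 = 8
  Q2 (median) = 28
  Q3 = 32
  IQR = Q3 - Q1 = 32 - 8 = 24
Step 4: Q1 = 8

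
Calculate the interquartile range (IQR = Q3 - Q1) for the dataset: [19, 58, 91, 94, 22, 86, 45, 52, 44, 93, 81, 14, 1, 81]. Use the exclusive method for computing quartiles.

66

Step 1: Sort the data: [1, 14, 19, 22, 44, 45, 52, 58, 81, 81, 86, 91, 93, 94]
Step 2: n = 14
Step 3: Using the exclusive quartile method:
  Q1 = 21.25
  Q2 (median) = 55
  Q3 = 87.25
  IQR = Q3 - Q1 = 87.25 - 21.25 = 66
Step 4: IQR = 66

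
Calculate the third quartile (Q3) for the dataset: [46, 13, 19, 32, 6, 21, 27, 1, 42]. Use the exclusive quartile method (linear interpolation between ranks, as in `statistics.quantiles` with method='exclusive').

37

Step 1: Sort the data: [1, 6, 13, 19, 21, 27, 32, 42, 46]
Step 2: n = 9
Step 3: Using the exclusive quartile method:
  Q1 = 9.5
  Q2 (median) = 21
  Q3 = 37
  IQR = Q3 - Q1 = 37 - 9.5 = 27.5
Step 4: Q3 = 37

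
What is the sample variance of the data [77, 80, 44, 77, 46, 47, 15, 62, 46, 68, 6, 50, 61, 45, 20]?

507.6857

Step 1: Compute the mean: (77 + 80 + 44 + 77 + 46 + 47 + 15 + 62 + 46 + 68 + 6 + 50 + 61 + 45 + 20) / 15 = 49.6
Step 2: Compute squared deviations from the mean:
  (77 - 49.6)^2 = 750.76
  (80 - 49.6)^2 = 924.16
  (44 - 49.6)^2 = 31.36
  (77 - 49.6)^2 = 750.76
  (46 - 49.6)^2 = 12.96
  (47 - 49.6)^2 = 6.76
  (15 - 49.6)^2 = 1197.16
  (62 - 49.6)^2 = 153.76
  (46 - 49.6)^2 = 12.96
  (68 - 49.6)^2 = 338.56
  (6 - 49.6)^2 = 1900.96
  (50 - 49.6)^2 = 0.16
  (61 - 49.6)^2 = 129.96
  (45 - 49.6)^2 = 21.16
  (20 - 49.6)^2 = 876.16
Step 3: Sum of squared deviations = 7107.6
Step 4: Sample variance = 7107.6 / 14 = 507.6857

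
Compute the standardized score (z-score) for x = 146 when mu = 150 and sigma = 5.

-0.8

Step 1: Recall the z-score formula: z = (x - mu) / sigma
Step 2: Substitute values: z = (146 - 150) / 5
Step 3: z = -4 / 5 = -0.8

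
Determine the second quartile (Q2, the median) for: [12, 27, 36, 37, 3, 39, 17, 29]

28

Step 1: Sort the data: [3, 12, 17, 27, 29, 36, 37, 39]
Step 2: n = 8
Step 3: Q2 is the median. Since n is even, it is the average of the values at positions 4 and 5:
  Q2 = (27 + 29) / 2 = 28
Step 4: Q2 = 28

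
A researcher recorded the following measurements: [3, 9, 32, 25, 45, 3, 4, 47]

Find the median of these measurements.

17

Step 1: Sort the data in ascending order: [3, 3, 4, 9, 25, 32, 45, 47]
Step 2: The number of values is n = 8.
Step 3: Since n is even, the median is the average of positions 4 and 5:
  Median = (9 + 25) / 2 = 17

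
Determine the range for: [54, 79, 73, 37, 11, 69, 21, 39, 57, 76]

68

Step 1: Identify the maximum value: max = 79
Step 2: Identify the minimum value: min = 11
Step 3: Range = max - min = 79 - 11 = 68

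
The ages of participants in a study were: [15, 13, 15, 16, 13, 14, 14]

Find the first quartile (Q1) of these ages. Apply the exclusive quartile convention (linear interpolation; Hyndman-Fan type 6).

13

Step 1: Sort the data: [13, 13, 14, 14, 15, 15, 16]
Step 2: n = 7
Step 3: Using the exclusive quartile method:
  Q1 = 13
  Q2 (median) = 14
  Q3 = 15
  IQR = Q3 - Q1 = 15 - 13 = 2
Step 4: Q1 = 13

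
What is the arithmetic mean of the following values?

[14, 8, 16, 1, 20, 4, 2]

9.2857

Step 1: Sum all values: 14 + 8 + 16 + 1 + 20 + 4 + 2 = 65
Step 2: Count the number of values: n = 7
Step 3: Mean = sum / n = 65 / 7 = 9.2857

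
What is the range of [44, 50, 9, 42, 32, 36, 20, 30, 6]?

44

Step 1: Identify the maximum value: max = 50
Step 2: Identify the minimum value: min = 6
Step 3: Range = max - min = 50 - 6 = 44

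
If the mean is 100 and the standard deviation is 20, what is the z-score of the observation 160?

3

Step 1: Recall the z-score formula: z = (x - mu) / sigma
Step 2: Substitute values: z = (160 - 100) / 20
Step 3: z = 60 / 20 = 3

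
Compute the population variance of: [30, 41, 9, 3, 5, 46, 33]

273.8367

Step 1: Compute the mean: (30 + 41 + 9 + 3 + 5 + 46 + 33) / 7 = 23.8571
Step 2: Compute squared deviations from the mean:
  (30 - 23.8571)^2 = 37.7347
  (41 - 23.8571)^2 = 293.8776
  (9 - 23.8571)^2 = 220.7347
  (3 - 23.8571)^2 = 435.0204
  (5 - 23.8571)^2 = 355.5918
  (46 - 23.8571)^2 = 490.3061
  (33 - 23.8571)^2 = 83.5918
Step 3: Sum of squared deviations = 1916.8571
Step 4: Population variance = 1916.8571 / 7 = 273.8367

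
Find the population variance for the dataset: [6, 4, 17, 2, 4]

28.64

Step 1: Compute the mean: (6 + 4 + 17 + 2 + 4) / 5 = 6.6
Step 2: Compute squared deviations from the mean:
  (6 - 6.6)^2 = 0.36
  (4 - 6.6)^2 = 6.76
  (17 - 6.6)^2 = 108.16
  (2 - 6.6)^2 = 21.16
  (4 - 6.6)^2 = 6.76
Step 3: Sum of squared deviations = 143.2
Step 4: Population variance = 143.2 / 5 = 28.64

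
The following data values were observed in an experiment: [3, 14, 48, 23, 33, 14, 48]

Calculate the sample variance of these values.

307.1429

Step 1: Compute the mean: (3 + 14 + 48 + 23 + 33 + 14 + 48) / 7 = 26.1429
Step 2: Compute squared deviations from the mean:
  (3 - 26.1429)^2 = 535.5918
  (14 - 26.1429)^2 = 147.449
  (48 - 26.1429)^2 = 477.7347
  (23 - 26.1429)^2 = 9.8776
  (33 - 26.1429)^2 = 47.0204
  (14 - 26.1429)^2 = 147.449
  (48 - 26.1429)^2 = 477.7347
Step 3: Sum of squared deviations = 1842.8571
Step 4: Sample variance = 1842.8571 / 6 = 307.1429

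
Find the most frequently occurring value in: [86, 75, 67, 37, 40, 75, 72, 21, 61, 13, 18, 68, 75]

75

Step 1: Count the frequency of each value:
  13: appears 1 time(s)
  18: appears 1 time(s)
  21: appears 1 time(s)
  37: appears 1 time(s)
  40: appears 1 time(s)
  61: appears 1 time(s)
  67: appears 1 time(s)
  68: appears 1 time(s)
  72: appears 1 time(s)
  75: appears 3 time(s)
  86: appears 1 time(s)
Step 2: The value 75 appears most frequently (3 times).
Step 3: Mode = 75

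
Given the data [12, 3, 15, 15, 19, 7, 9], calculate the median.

12

Step 1: Sort the data in ascending order: [3, 7, 9, 12, 15, 15, 19]
Step 2: The number of values is n = 7.
Step 3: Since n is odd, the median is the middle value at position 4: 12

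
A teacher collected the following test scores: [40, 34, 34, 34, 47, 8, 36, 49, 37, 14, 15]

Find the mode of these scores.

34

Step 1: Count the frequency of each value:
  8: appears 1 time(s)
  14: appears 1 time(s)
  15: appears 1 time(s)
  34: appears 3 time(s)
  36: appears 1 time(s)
  37: appears 1 time(s)
  40: appears 1 time(s)
  47: appears 1 time(s)
  49: appears 1 time(s)
Step 2: The value 34 appears most frequently (3 times).
Step 3: Mode = 34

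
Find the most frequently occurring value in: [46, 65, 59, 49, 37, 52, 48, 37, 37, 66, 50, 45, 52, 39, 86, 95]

37

Step 1: Count the frequency of each value:
  37: appears 3 time(s)
  39: appears 1 time(s)
  45: appears 1 time(s)
  46: appears 1 time(s)
  48: appears 1 time(s)
  49: appears 1 time(s)
  50: appears 1 time(s)
  52: appears 2 time(s)
  59: appears 1 time(s)
  65: appears 1 time(s)
  66: appears 1 time(s)
  86: appears 1 time(s)
  95: appears 1 time(s)
Step 2: The value 37 appears most frequently (3 times).
Step 3: Mode = 37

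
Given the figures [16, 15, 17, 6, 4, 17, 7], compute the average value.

11.7143

Step 1: Sum all values: 16 + 15 + 17 + 6 + 4 + 17 + 7 = 82
Step 2: Count the number of values: n = 7
Step 3: Mean = sum / n = 82 / 7 = 11.7143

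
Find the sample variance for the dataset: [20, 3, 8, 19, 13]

52.3

Step 1: Compute the mean: (20 + 3 + 8 + 19 + 13) / 5 = 12.6
Step 2: Compute squared deviations from the mean:
  (20 - 12.6)^2 = 54.76
  (3 - 12.6)^2 = 92.16
  (8 - 12.6)^2 = 21.16
  (19 - 12.6)^2 = 40.96
  (13 - 12.6)^2 = 0.16
Step 3: Sum of squared deviations = 209.2
Step 4: Sample variance = 209.2 / 4 = 52.3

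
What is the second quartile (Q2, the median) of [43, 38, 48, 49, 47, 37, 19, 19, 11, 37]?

37.5

Step 1: Sort the data: [11, 19, 19, 37, 37, 38, 43, 47, 48, 49]
Step 2: n = 10
Step 3: Q2 is the median. Since n is even, it is the average of the values at positions 5 and 6:
  Q2 = (37 + 38) / 2 = 37.5
Step 4: Q2 = 37.5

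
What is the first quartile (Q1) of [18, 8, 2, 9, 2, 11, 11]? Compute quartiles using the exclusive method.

2

Step 1: Sort the data: [2, 2, 8, 9, 11, 11, 18]
Step 2: n = 7
Step 3: Using the exclusive quartile method:
  Q1 = 2
  Q2 (median) = 9
  Q3 = 11
  IQR = Q3 - Q1 = 11 - 2 = 9
Step 4: Q1 = 2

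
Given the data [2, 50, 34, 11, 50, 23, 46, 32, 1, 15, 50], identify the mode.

50

Step 1: Count the frequency of each value:
  1: appears 1 time(s)
  2: appears 1 time(s)
  11: appears 1 time(s)
  15: appears 1 time(s)
  23: appears 1 time(s)
  32: appears 1 time(s)
  34: appears 1 time(s)
  46: appears 1 time(s)
  50: appears 3 time(s)
Step 2: The value 50 appears most frequently (3 times).
Step 3: Mode = 50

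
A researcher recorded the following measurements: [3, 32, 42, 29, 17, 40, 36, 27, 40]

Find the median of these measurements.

32

Step 1: Sort the data in ascending order: [3, 17, 27, 29, 32, 36, 40, 40, 42]
Step 2: The number of values is n = 9.
Step 3: Since n is odd, the median is the middle value at position 5: 32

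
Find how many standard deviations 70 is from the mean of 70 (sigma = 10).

0

Step 1: Recall the z-score formula: z = (x - mu) / sigma
Step 2: Substitute values: z = (70 - 70) / 10
Step 3: z = 0 / 10 = 0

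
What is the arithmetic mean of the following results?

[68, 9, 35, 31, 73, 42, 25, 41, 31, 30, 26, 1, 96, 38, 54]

40

Step 1: Sum all values: 68 + 9 + 35 + 31 + 73 + 42 + 25 + 41 + 31 + 30 + 26 + 1 + 96 + 38 + 54 = 600
Step 2: Count the number of values: n = 15
Step 3: Mean = sum / n = 600 / 15 = 40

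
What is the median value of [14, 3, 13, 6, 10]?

10

Step 1: Sort the data in ascending order: [3, 6, 10, 13, 14]
Step 2: The number of values is n = 5.
Step 3: Since n is odd, the median is the middle value at position 3: 10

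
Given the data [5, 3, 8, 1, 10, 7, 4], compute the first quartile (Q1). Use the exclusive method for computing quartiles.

3

Step 1: Sort the data: [1, 3, 4, 5, 7, 8, 10]
Step 2: n = 7
Step 3: Using the exclusive quartile method:
  Q1 = 3
  Q2 (median) = 5
  Q3 = 8
  IQR = Q3 - Q1 = 8 - 3 = 5
Step 4: Q1 = 3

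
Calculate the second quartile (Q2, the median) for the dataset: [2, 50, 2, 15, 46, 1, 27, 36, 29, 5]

21

Step 1: Sort the data: [1, 2, 2, 5, 15, 27, 29, 36, 46, 50]
Step 2: n = 10
Step 3: Q2 is the median. Since n is even, it is the average of the values at positions 5 and 6:
  Q2 = (15 + 27) / 2 = 21
Step 4: Q2 = 21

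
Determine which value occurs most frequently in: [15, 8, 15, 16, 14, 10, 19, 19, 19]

19

Step 1: Count the frequency of each value:
  8: appears 1 time(s)
  10: appears 1 time(s)
  14: appears 1 time(s)
  15: appears 2 time(s)
  16: appears 1 time(s)
  19: appears 3 time(s)
Step 2: The value 19 appears most frequently (3 times).
Step 3: Mode = 19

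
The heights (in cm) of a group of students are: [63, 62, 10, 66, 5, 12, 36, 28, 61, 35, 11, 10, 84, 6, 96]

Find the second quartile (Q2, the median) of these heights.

35

Step 1: Sort the data: [5, 6, 10, 10, 11, 12, 28, 35, 36, 61, 62, 63, 66, 84, 96]
Step 2: n = 15
Step 3: Q2 is the median. Since n is odd, it is the middle value at position 8: 35
Step 4: Q2 = 35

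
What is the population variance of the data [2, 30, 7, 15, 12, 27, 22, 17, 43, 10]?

135.05

Step 1: Compute the mean: (2 + 30 + 7 + 15 + 12 + 27 + 22 + 17 + 43 + 10) / 10 = 18.5
Step 2: Compute squared deviations from the mean:
  (2 - 18.5)^2 = 272.25
  (30 - 18.5)^2 = 132.25
  (7 - 18.5)^2 = 132.25
  (15 - 18.5)^2 = 12.25
  (12 - 18.5)^2 = 42.25
  (27 - 18.5)^2 = 72.25
  (22 - 18.5)^2 = 12.25
  (17 - 18.5)^2 = 2.25
  (43 - 18.5)^2 = 600.25
  (10 - 18.5)^2 = 72.25
Step 3: Sum of squared deviations = 1350.5
Step 4: Population variance = 1350.5 / 10 = 135.05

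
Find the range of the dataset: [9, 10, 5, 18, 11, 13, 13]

13

Step 1: Identify the maximum value: max = 18
Step 2: Identify the minimum value: min = 5
Step 3: Range = max - min = 18 - 5 = 13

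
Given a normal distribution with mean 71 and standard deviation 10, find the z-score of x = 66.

-0.5

Step 1: Recall the z-score formula: z = (x - mu) / sigma
Step 2: Substitute values: z = (66 - 71) / 10
Step 3: z = -5 / 10 = -0.5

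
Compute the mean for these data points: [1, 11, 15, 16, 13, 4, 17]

11

Step 1: Sum all values: 1 + 11 + 15 + 16 + 13 + 4 + 17 = 77
Step 2: Count the number of values: n = 7
Step 3: Mean = sum / n = 77 / 7 = 11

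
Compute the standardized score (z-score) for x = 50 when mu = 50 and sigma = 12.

0

Step 1: Recall the z-score formula: z = (x - mu) / sigma
Step 2: Substitute values: z = (50 - 50) / 12
Step 3: z = 0 / 12 = 0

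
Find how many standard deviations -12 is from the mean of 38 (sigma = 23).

-2.1739

Step 1: Recall the z-score formula: z = (x - mu) / sigma
Step 2: Substitute values: z = (-12 - 38) / 23
Step 3: z = -50 / 23 = -2.1739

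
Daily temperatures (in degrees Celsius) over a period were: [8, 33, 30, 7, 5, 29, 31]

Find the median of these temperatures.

29

Step 1: Sort the data in ascending order: [5, 7, 8, 29, 30, 31, 33]
Step 2: The number of values is n = 7.
Step 3: Since n is odd, the median is the middle value at position 4: 29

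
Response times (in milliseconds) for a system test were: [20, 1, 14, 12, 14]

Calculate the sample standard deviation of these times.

6.9426

Step 1: Compute the mean: 12.2
Step 2: Sum of squared deviations from the mean: 192.8
Step 3: Sample variance = 192.8 / 4 = 48.2
Step 4: Standard deviation = sqrt(48.2) = 6.9426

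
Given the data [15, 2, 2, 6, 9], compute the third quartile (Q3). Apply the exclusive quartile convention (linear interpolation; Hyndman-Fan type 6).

12

Step 1: Sort the data: [2, 2, 6, 9, 15]
Step 2: n = 5
Step 3: Using the exclusive quartile method:
  Q1 = 2
  Q2 (median) = 6
  Q3 = 12
  IQR = Q3 - Q1 = 12 - 2 = 10
Step 4: Q3 = 12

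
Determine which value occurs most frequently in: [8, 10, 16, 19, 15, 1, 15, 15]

15

Step 1: Count the frequency of each value:
  1: appears 1 time(s)
  8: appears 1 time(s)
  10: appears 1 time(s)
  15: appears 3 time(s)
  16: appears 1 time(s)
  19: appears 1 time(s)
Step 2: The value 15 appears most frequently (3 times).
Step 3: Mode = 15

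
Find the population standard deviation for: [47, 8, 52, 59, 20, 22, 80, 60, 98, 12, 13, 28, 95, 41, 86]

29.9877

Step 1: Compute the mean: 48.0667
Step 2: Sum of squared deviations from the mean: 13488.9333
Step 3: Population variance = 13488.9333 / 15 = 899.2622
Step 4: Standard deviation = sqrt(899.2622) = 29.9877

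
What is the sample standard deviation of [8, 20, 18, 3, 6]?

7.5498

Step 1: Compute the mean: 11
Step 2: Sum of squared deviations from the mean: 228
Step 3: Sample variance = 228 / 4 = 57
Step 4: Standard deviation = sqrt(57) = 7.5498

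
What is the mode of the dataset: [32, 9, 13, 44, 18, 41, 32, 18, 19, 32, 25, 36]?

32

Step 1: Count the frequency of each value:
  9: appears 1 time(s)
  13: appears 1 time(s)
  18: appears 2 time(s)
  19: appears 1 time(s)
  25: appears 1 time(s)
  32: appears 3 time(s)
  36: appears 1 time(s)
  41: appears 1 time(s)
  44: appears 1 time(s)
Step 2: The value 32 appears most frequently (3 times).
Step 3: Mode = 32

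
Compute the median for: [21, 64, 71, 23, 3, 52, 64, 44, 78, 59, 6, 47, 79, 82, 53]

53

Step 1: Sort the data in ascending order: [3, 6, 21, 23, 44, 47, 52, 53, 59, 64, 64, 71, 78, 79, 82]
Step 2: The number of values is n = 15.
Step 3: Since n is odd, the median is the middle value at position 8: 53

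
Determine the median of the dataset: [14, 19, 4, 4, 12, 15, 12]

12

Step 1: Sort the data in ascending order: [4, 4, 12, 12, 14, 15, 19]
Step 2: The number of values is n = 7.
Step 3: Since n is odd, the median is the middle value at position 4: 12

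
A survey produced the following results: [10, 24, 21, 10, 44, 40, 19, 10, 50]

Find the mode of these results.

10

Step 1: Count the frequency of each value:
  10: appears 3 time(s)
  19: appears 1 time(s)
  21: appears 1 time(s)
  24: appears 1 time(s)
  40: appears 1 time(s)
  44: appears 1 time(s)
  50: appears 1 time(s)
Step 2: The value 10 appears most frequently (3 times).
Step 3: Mode = 10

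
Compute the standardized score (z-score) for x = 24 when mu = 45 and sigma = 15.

-1.4

Step 1: Recall the z-score formula: z = (x - mu) / sigma
Step 2: Substitute values: z = (24 - 45) / 15
Step 3: z = -21 / 15 = -1.4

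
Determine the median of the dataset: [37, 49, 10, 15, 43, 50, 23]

37

Step 1: Sort the data in ascending order: [10, 15, 23, 37, 43, 49, 50]
Step 2: The number of values is n = 7.
Step 3: Since n is odd, the median is the middle value at position 4: 37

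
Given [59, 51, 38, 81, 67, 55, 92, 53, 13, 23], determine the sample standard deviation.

24.1973

Step 1: Compute the mean: 53.2
Step 2: Sum of squared deviations from the mean: 5269.6
Step 3: Sample variance = 5269.6 / 9 = 585.5111
Step 4: Standard deviation = sqrt(585.5111) = 24.1973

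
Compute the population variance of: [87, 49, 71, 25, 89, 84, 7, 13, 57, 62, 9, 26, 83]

912.2249

Step 1: Compute the mean: (87 + 49 + 71 + 25 + 89 + 84 + 7 + 13 + 57 + 62 + 9 + 26 + 83) / 13 = 50.9231
Step 2: Compute squared deviations from the mean:
  (87 - 50.9231)^2 = 1301.5444
  (49 - 50.9231)^2 = 3.6982
  (71 - 50.9231)^2 = 403.0828
  (25 - 50.9231)^2 = 672.0059
  (89 - 50.9231)^2 = 1449.8521
  (84 - 50.9231)^2 = 1094.0828
  (7 - 50.9231)^2 = 1929.2367
  (13 - 50.9231)^2 = 1438.1598
  (57 - 50.9231)^2 = 36.929
  (62 - 50.9231)^2 = 122.6982
  (9 - 50.9231)^2 = 1757.5444
  (26 - 50.9231)^2 = 621.1598
  (83 - 50.9231)^2 = 1028.929
Step 3: Sum of squared deviations = 11858.9231
Step 4: Population variance = 11858.9231 / 13 = 912.2249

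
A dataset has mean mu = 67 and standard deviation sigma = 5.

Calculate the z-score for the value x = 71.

0.8

Step 1: Recall the z-score formula: z = (x - mu) / sigma
Step 2: Substitute values: z = (71 - 67) / 5
Step 3: z = 4 / 5 = 0.8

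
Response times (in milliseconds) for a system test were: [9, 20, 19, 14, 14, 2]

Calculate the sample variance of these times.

44.8

Step 1: Compute the mean: (9 + 20 + 19 + 14 + 14 + 2) / 6 = 13
Step 2: Compute squared deviations from the mean:
  (9 - 13)^2 = 16
  (20 - 13)^2 = 49
  (19 - 13)^2 = 36
  (14 - 13)^2 = 1
  (14 - 13)^2 = 1
  (2 - 13)^2 = 121
Step 3: Sum of squared deviations = 224
Step 4: Sample variance = 224 / 5 = 44.8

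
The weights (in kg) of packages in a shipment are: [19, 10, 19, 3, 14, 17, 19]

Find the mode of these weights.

19

Step 1: Count the frequency of each value:
  3: appears 1 time(s)
  10: appears 1 time(s)
  14: appears 1 time(s)
  17: appears 1 time(s)
  19: appears 3 time(s)
Step 2: The value 19 appears most frequently (3 times).
Step 3: Mode = 19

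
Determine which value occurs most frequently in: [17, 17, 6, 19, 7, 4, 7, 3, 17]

17

Step 1: Count the frequency of each value:
  3: appears 1 time(s)
  4: appears 1 time(s)
  6: appears 1 time(s)
  7: appears 2 time(s)
  17: appears 3 time(s)
  19: appears 1 time(s)
Step 2: The value 17 appears most frequently (3 times).
Step 3: Mode = 17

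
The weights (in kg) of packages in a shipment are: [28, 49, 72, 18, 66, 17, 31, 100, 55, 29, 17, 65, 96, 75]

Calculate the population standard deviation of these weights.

27.6417

Step 1: Compute the mean: 51.2857
Step 2: Sum of squared deviations from the mean: 10696.8571
Step 3: Population variance = 10696.8571 / 14 = 764.0612
Step 4: Standard deviation = sqrt(764.0612) = 27.6417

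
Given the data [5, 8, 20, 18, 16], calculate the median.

16

Step 1: Sort the data in ascending order: [5, 8, 16, 18, 20]
Step 2: The number of values is n = 5.
Step 3: Since n is odd, the median is the middle value at position 3: 16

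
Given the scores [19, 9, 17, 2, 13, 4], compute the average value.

10.6667

Step 1: Sum all values: 19 + 9 + 17 + 2 + 13 + 4 = 64
Step 2: Count the number of values: n = 6
Step 3: Mean = sum / n = 64 / 6 = 10.6667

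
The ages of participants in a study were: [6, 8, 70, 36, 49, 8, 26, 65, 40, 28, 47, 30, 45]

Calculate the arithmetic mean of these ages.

35.2308

Step 1: Sum all values: 6 + 8 + 70 + 36 + 49 + 8 + 26 + 65 + 40 + 28 + 47 + 30 + 45 = 458
Step 2: Count the number of values: n = 13
Step 3: Mean = sum / n = 458 / 13 = 35.2308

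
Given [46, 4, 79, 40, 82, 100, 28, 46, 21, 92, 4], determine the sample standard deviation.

34.3689

Step 1: Compute the mean: 49.2727
Step 2: Sum of squared deviations from the mean: 11812.1818
Step 3: Sample variance = 11812.1818 / 10 = 1181.2182
Step 4: Standard deviation = sqrt(1181.2182) = 34.3689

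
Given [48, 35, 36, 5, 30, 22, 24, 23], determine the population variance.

140.3594

Step 1: Compute the mean: (48 + 35 + 36 + 5 + 30 + 22 + 24 + 23) / 8 = 27.875
Step 2: Compute squared deviations from the mean:
  (48 - 27.875)^2 = 405.0156
  (35 - 27.875)^2 = 50.7656
  (36 - 27.875)^2 = 66.0156
  (5 - 27.875)^2 = 523.2656
  (30 - 27.875)^2 = 4.5156
  (22 - 27.875)^2 = 34.5156
  (24 - 27.875)^2 = 15.0156
  (23 - 27.875)^2 = 23.7656
Step 3: Sum of squared deviations = 1122.875
Step 4: Population variance = 1122.875 / 8 = 140.3594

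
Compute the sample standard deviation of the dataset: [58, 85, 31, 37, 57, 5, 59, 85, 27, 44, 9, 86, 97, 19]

30.2692

Step 1: Compute the mean: 49.9286
Step 2: Sum of squared deviations from the mean: 11910.9286
Step 3: Sample variance = 11910.9286 / 13 = 916.2253
Step 4: Standard deviation = sqrt(916.2253) = 30.2692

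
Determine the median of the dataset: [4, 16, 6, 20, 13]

13

Step 1: Sort the data in ascending order: [4, 6, 13, 16, 20]
Step 2: The number of values is n = 5.
Step 3: Since n is odd, the median is the middle value at position 3: 13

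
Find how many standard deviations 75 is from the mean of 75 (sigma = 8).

0

Step 1: Recall the z-score formula: z = (x - mu) / sigma
Step 2: Substitute values: z = (75 - 75) / 8
Step 3: z = 0 / 8 = 0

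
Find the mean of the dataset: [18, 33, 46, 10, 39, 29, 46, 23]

30.5

Step 1: Sum all values: 18 + 33 + 46 + 10 + 39 + 29 + 46 + 23 = 244
Step 2: Count the number of values: n = 8
Step 3: Mean = sum / n = 244 / 8 = 30.5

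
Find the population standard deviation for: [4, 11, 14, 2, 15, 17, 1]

6.1743

Step 1: Compute the mean: 9.1429
Step 2: Sum of squared deviations from the mean: 266.8571
Step 3: Population variance = 266.8571 / 7 = 38.1224
Step 4: Standard deviation = sqrt(38.1224) = 6.1743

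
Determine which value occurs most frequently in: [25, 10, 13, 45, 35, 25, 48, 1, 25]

25

Step 1: Count the frequency of each value:
  1: appears 1 time(s)
  10: appears 1 time(s)
  13: appears 1 time(s)
  25: appears 3 time(s)
  35: appears 1 time(s)
  45: appears 1 time(s)
  48: appears 1 time(s)
Step 2: The value 25 appears most frequently (3 times).
Step 3: Mode = 25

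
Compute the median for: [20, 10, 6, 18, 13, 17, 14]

14

Step 1: Sort the data in ascending order: [6, 10, 13, 14, 17, 18, 20]
Step 2: The number of values is n = 7.
Step 3: Since n is odd, the median is the middle value at position 4: 14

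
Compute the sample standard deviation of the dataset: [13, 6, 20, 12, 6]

5.8138

Step 1: Compute the mean: 11.4
Step 2: Sum of squared deviations from the mean: 135.2
Step 3: Sample variance = 135.2 / 4 = 33.8
Step 4: Standard deviation = sqrt(33.8) = 5.8138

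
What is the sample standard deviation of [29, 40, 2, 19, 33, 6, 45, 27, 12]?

14.9499

Step 1: Compute the mean: 23.6667
Step 2: Sum of squared deviations from the mean: 1788
Step 3: Sample variance = 1788 / 8 = 223.5
Step 4: Standard deviation = sqrt(223.5) = 14.9499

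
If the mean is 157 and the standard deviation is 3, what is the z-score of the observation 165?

2.6667

Step 1: Recall the z-score formula: z = (x - mu) / sigma
Step 2: Substitute values: z = (165 - 157) / 3
Step 3: z = 8 / 3 = 2.6667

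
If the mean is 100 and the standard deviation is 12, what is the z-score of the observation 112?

1

Step 1: Recall the z-score formula: z = (x - mu) / sigma
Step 2: Substitute values: z = (112 - 100) / 12
Step 3: z = 12 / 12 = 1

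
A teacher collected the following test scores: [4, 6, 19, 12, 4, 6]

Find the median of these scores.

6

Step 1: Sort the data in ascending order: [4, 4, 6, 6, 12, 19]
Step 2: The number of values is n = 6.
Step 3: Since n is even, the median is the average of positions 3 and 4:
  Median = (6 + 6) / 2 = 6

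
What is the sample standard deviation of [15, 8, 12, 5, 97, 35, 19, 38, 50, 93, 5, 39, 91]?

34.2783

Step 1: Compute the mean: 39
Step 2: Sum of squared deviations from the mean: 14100
Step 3: Sample variance = 14100 / 12 = 1175
Step 4: Standard deviation = sqrt(1175) = 34.2783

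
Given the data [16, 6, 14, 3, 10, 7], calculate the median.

8.5

Step 1: Sort the data in ascending order: [3, 6, 7, 10, 14, 16]
Step 2: The number of values is n = 6.
Step 3: Since n is even, the median is the average of positions 3 and 4:
  Median = (7 + 10) / 2 = 8.5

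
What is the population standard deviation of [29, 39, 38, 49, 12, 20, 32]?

11.4856

Step 1: Compute the mean: 31.2857
Step 2: Sum of squared deviations from the mean: 923.4286
Step 3: Population variance = 923.4286 / 7 = 131.9184
Step 4: Standard deviation = sqrt(131.9184) = 11.4856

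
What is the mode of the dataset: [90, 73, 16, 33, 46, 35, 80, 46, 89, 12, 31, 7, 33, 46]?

46

Step 1: Count the frequency of each value:
  7: appears 1 time(s)
  12: appears 1 time(s)
  16: appears 1 time(s)
  31: appears 1 time(s)
  33: appears 2 time(s)
  35: appears 1 time(s)
  46: appears 3 time(s)
  73: appears 1 time(s)
  80: appears 1 time(s)
  89: appears 1 time(s)
  90: appears 1 time(s)
Step 2: The value 46 appears most frequently (3 times).
Step 3: Mode = 46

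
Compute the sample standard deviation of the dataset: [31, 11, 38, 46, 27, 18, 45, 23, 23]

11.9942

Step 1: Compute the mean: 29.1111
Step 2: Sum of squared deviations from the mean: 1150.8889
Step 3: Sample variance = 1150.8889 / 8 = 143.8611
Step 4: Standard deviation = sqrt(143.8611) = 11.9942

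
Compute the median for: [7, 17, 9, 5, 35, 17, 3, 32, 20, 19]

17

Step 1: Sort the data in ascending order: [3, 5, 7, 9, 17, 17, 19, 20, 32, 35]
Step 2: The number of values is n = 10.
Step 3: Since n is even, the median is the average of positions 5 and 6:
  Median = (17 + 17) / 2 = 17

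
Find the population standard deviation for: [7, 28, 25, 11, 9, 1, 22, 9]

9.0692

Step 1: Compute the mean: 14
Step 2: Sum of squared deviations from the mean: 658
Step 3: Population variance = 658 / 8 = 82.25
Step 4: Standard deviation = sqrt(82.25) = 9.0692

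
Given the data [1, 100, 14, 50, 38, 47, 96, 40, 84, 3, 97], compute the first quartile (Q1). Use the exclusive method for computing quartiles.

14

Step 1: Sort the data: [1, 3, 14, 38, 40, 47, 50, 84, 96, 97, 100]
Step 2: n = 11
Step 3: Using the exclusive quartile method:
  Q1 = 14
  Q2 (median) = 47
  Q3 = 96
  IQR = Q3 - Q1 = 96 - 14 = 82
Step 4: Q1 = 14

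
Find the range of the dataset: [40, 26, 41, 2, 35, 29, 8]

39

Step 1: Identify the maximum value: max = 41
Step 2: Identify the minimum value: min = 2
Step 3: Range = max - min = 41 - 2 = 39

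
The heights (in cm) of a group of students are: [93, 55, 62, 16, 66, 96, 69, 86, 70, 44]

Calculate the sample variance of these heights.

574.9

Step 1: Compute the mean: (93 + 55 + 62 + 16 + 66 + 96 + 69 + 86 + 70 + 44) / 10 = 65.7
Step 2: Compute squared deviations from the mean:
  (93 - 65.7)^2 = 745.29
  (55 - 65.7)^2 = 114.49
  (62 - 65.7)^2 = 13.69
  (16 - 65.7)^2 = 2470.09
  (66 - 65.7)^2 = 0.09
  (96 - 65.7)^2 = 918.09
  (69 - 65.7)^2 = 10.89
  (86 - 65.7)^2 = 412.09
  (70 - 65.7)^2 = 18.49
  (44 - 65.7)^2 = 470.89
Step 3: Sum of squared deviations = 5174.1
Step 4: Sample variance = 5174.1 / 9 = 574.9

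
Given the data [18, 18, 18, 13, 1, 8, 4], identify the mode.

18

Step 1: Count the frequency of each value:
  1: appears 1 time(s)
  4: appears 1 time(s)
  8: appears 1 time(s)
  13: appears 1 time(s)
  18: appears 3 time(s)
Step 2: The value 18 appears most frequently (3 times).
Step 3: Mode = 18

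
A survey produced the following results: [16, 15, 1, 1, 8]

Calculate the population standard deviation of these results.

6.4931

Step 1: Compute the mean: 8.2
Step 2: Sum of squared deviations from the mean: 210.8
Step 3: Population variance = 210.8 / 5 = 42.16
Step 4: Standard deviation = sqrt(42.16) = 6.4931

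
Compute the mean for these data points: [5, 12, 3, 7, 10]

7.4

Step 1: Sum all values: 5 + 12 + 3 + 7 + 10 = 37
Step 2: Count the number of values: n = 5
Step 3: Mean = sum / n = 37 / 5 = 7.4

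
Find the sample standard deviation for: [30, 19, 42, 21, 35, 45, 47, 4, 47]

15.0231

Step 1: Compute the mean: 32.2222
Step 2: Sum of squared deviations from the mean: 1805.5556
Step 3: Sample variance = 1805.5556 / 8 = 225.6944
Step 4: Standard deviation = sqrt(225.6944) = 15.0231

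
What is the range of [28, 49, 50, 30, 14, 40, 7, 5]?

45

Step 1: Identify the maximum value: max = 50
Step 2: Identify the minimum value: min = 5
Step 3: Range = max - min = 50 - 5 = 45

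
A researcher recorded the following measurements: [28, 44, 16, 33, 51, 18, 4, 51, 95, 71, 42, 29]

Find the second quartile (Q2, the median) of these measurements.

37.5

Step 1: Sort the data: [4, 16, 18, 28, 29, 33, 42, 44, 51, 51, 71, 95]
Step 2: n = 12
Step 3: Q2 is the median. Since n is even, it is the average of the values at positions 6 and 7:
  Q2 = (33 + 42) / 2 = 37.5
Step 4: Q2 = 37.5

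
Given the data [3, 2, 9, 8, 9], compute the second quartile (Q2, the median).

8

Step 1: Sort the data: [2, 3, 8, 9, 9]
Step 2: n = 5
Step 3: Q2 is the median. Since n is odd, it is the middle value at position 3: 8
Step 4: Q2 = 8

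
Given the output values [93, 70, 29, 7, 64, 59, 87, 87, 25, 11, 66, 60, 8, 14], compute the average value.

48.5714

Step 1: Sum all values: 93 + 70 + 29 + 7 + 64 + 59 + 87 + 87 + 25 + 11 + 66 + 60 + 8 + 14 = 680
Step 2: Count the number of values: n = 14
Step 3: Mean = sum / n = 680 / 14 = 48.5714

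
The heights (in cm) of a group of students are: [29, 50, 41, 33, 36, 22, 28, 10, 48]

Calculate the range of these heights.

40

Step 1: Identify the maximum value: max = 50
Step 2: Identify the minimum value: min = 10
Step 3: Range = max - min = 50 - 10 = 40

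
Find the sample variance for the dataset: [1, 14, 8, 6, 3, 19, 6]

39.8095

Step 1: Compute the mean: (1 + 14 + 8 + 6 + 3 + 19 + 6) / 7 = 8.1429
Step 2: Compute squared deviations from the mean:
  (1 - 8.1429)^2 = 51.0204
  (14 - 8.1429)^2 = 34.3061
  (8 - 8.1429)^2 = 0.0204
  (6 - 8.1429)^2 = 4.5918
  (3 - 8.1429)^2 = 26.449
  (19 - 8.1429)^2 = 117.8776
  (6 - 8.1429)^2 = 4.5918
Step 3: Sum of squared deviations = 238.8571
Step 4: Sample variance = 238.8571 / 6 = 39.8095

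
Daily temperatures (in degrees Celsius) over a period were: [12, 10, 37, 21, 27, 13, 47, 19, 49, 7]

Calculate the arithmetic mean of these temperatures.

24.2

Step 1: Sum all values: 12 + 10 + 37 + 21 + 27 + 13 + 47 + 19 + 49 + 7 = 242
Step 2: Count the number of values: n = 10
Step 3: Mean = sum / n = 242 / 10 = 24.2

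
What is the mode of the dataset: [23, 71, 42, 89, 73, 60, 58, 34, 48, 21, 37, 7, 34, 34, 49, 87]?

34

Step 1: Count the frequency of each value:
  7: appears 1 time(s)
  21: appears 1 time(s)
  23: appears 1 time(s)
  34: appears 3 time(s)
  37: appears 1 time(s)
  42: appears 1 time(s)
  48: appears 1 time(s)
  49: appears 1 time(s)
  58: appears 1 time(s)
  60: appears 1 time(s)
  71: appears 1 time(s)
  73: appears 1 time(s)
  87: appears 1 time(s)
  89: appears 1 time(s)
Step 2: The value 34 appears most frequently (3 times).
Step 3: Mode = 34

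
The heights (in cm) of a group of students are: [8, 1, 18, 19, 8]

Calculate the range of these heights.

18

Step 1: Identify the maximum value: max = 19
Step 2: Identify the minimum value: min = 1
Step 3: Range = max - min = 19 - 1 = 18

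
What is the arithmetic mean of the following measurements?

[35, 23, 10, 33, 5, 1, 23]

18.5714

Step 1: Sum all values: 35 + 23 + 10 + 33 + 5 + 1 + 23 = 130
Step 2: Count the number of values: n = 7
Step 3: Mean = sum / n = 130 / 7 = 18.5714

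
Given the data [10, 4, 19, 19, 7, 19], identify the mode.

19

Step 1: Count the frequency of each value:
  4: appears 1 time(s)
  7: appears 1 time(s)
  10: appears 1 time(s)
  19: appears 3 time(s)
Step 2: The value 19 appears most frequently (3 times).
Step 3: Mode = 19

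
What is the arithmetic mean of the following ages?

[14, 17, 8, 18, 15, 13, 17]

14.5714

Step 1: Sum all values: 14 + 17 + 8 + 18 + 15 + 13 + 17 = 102
Step 2: Count the number of values: n = 7
Step 3: Mean = sum / n = 102 / 7 = 14.5714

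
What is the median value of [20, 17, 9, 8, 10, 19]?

13.5

Step 1: Sort the data in ascending order: [8, 9, 10, 17, 19, 20]
Step 2: The number of values is n = 6.
Step 3: Since n is even, the median is the average of positions 3 and 4:
  Median = (10 + 17) / 2 = 13.5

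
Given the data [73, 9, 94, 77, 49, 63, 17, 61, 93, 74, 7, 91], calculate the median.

68

Step 1: Sort the data in ascending order: [7, 9, 17, 49, 61, 63, 73, 74, 77, 91, 93, 94]
Step 2: The number of values is n = 12.
Step 3: Since n is even, the median is the average of positions 6 and 7:
  Median = (63 + 73) / 2 = 68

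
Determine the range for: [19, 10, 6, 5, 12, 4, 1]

18

Step 1: Identify the maximum value: max = 19
Step 2: Identify the minimum value: min = 1
Step 3: Range = max - min = 19 - 1 = 18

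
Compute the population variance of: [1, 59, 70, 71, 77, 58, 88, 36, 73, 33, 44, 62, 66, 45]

467.352

Step 1: Compute the mean: (1 + 59 + 70 + 71 + 77 + 58 + 88 + 36 + 73 + 33 + 44 + 62 + 66 + 45) / 14 = 55.9286
Step 2: Compute squared deviations from the mean:
  (1 - 55.9286)^2 = 3017.148
  (59 - 55.9286)^2 = 9.4337
  (70 - 55.9286)^2 = 198.0051
  (71 - 55.9286)^2 = 227.148
  (77 - 55.9286)^2 = 444.0051
  (58 - 55.9286)^2 = 4.2908
  (88 - 55.9286)^2 = 1028.5765
  (36 - 55.9286)^2 = 397.148
  (73 - 55.9286)^2 = 291.4337
  (33 - 55.9286)^2 = 525.7194
  (44 - 55.9286)^2 = 142.2908
  (62 - 55.9286)^2 = 36.8622
  (66 - 55.9286)^2 = 101.4337
  (45 - 55.9286)^2 = 119.4337
Step 3: Sum of squared deviations = 6542.9286
Step 4: Population variance = 6542.9286 / 14 = 467.352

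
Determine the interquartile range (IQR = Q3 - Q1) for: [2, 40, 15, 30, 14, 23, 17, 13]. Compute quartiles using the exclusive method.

15

Step 1: Sort the data: [2, 13, 14, 15, 17, 23, 30, 40]
Step 2: n = 8
Step 3: Using the exclusive quartile method:
  Q1 = 13.25
  Q2 (median) = 16
  Q3 = 28.25
  IQR = Q3 - Q1 = 28.25 - 13.25 = 15
Step 4: IQR = 15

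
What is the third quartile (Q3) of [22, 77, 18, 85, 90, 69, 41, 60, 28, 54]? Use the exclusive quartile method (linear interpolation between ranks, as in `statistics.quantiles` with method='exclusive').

79

Step 1: Sort the data: [18, 22, 28, 41, 54, 60, 69, 77, 85, 90]
Step 2: n = 10
Step 3: Using the exclusive quartile method:
  Q1 = 26.5
  Q2 (median) = 57
  Q3 = 79
  IQR = Q3 - Q1 = 79 - 26.5 = 52.5
Step 4: Q3 = 79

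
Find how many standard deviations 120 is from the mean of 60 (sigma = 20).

3

Step 1: Recall the z-score formula: z = (x - mu) / sigma
Step 2: Substitute values: z = (120 - 60) / 20
Step 3: z = 60 / 20 = 3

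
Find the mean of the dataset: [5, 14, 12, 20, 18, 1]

11.6667

Step 1: Sum all values: 5 + 14 + 12 + 20 + 18 + 1 = 70
Step 2: Count the number of values: n = 6
Step 3: Mean = sum / n = 70 / 6 = 11.6667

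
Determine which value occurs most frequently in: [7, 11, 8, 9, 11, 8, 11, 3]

11

Step 1: Count the frequency of each value:
  3: appears 1 time(s)
  7: appears 1 time(s)
  8: appears 2 time(s)
  9: appears 1 time(s)
  11: appears 3 time(s)
Step 2: The value 11 appears most frequently (3 times).
Step 3: Mode = 11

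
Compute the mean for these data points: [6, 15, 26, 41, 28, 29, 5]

21.4286

Step 1: Sum all values: 6 + 15 + 26 + 41 + 28 + 29 + 5 = 150
Step 2: Count the number of values: n = 7
Step 3: Mean = sum / n = 150 / 7 = 21.4286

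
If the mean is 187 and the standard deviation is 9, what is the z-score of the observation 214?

3

Step 1: Recall the z-score formula: z = (x - mu) / sigma
Step 2: Substitute values: z = (214 - 187) / 9
Step 3: z = 27 / 9 = 3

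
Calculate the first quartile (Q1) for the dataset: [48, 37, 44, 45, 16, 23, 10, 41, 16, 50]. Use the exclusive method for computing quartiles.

16

Step 1: Sort the data: [10, 16, 16, 23, 37, 41, 44, 45, 48, 50]
Step 2: n = 10
Step 3: Using the exclusive quartile method:
  Q1 = 16
  Q2 (median) = 39
  Q3 = 45.75
  IQR = Q3 - Q1 = 45.75 - 16 = 29.75
Step 4: Q1 = 16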